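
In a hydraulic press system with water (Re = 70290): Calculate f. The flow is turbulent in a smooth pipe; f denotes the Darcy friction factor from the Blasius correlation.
Formula: f = \frac{0.316}{Re^{0.25}}
f = 0.316/70290^0.25 = 0.01941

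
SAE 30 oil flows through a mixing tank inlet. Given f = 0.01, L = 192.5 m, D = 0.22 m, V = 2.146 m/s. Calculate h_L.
Formula: h_L = f \frac{L}{D} \frac{V^2}{2g}
h_L = 0.01·(192.5/0.22)·2.146²/(2·9.81) = 2.054 m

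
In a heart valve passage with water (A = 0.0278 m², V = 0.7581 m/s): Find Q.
Formula: Q = A V
Q = 0.0278·0.7581·1000 = 21.08 L/s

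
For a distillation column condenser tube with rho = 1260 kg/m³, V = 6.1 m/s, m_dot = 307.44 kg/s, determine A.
Formula: \dot{m} = \rho A V
Substituting knowns: 307.44 = 1260·A·6.1
Solving for A: A = 307.44/(1260·6.1) = 0.04 m²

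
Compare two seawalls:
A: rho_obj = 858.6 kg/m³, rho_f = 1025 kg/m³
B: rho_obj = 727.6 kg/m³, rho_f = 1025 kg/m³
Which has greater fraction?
fraction(A) = 0.8377, fraction(B) = 0.7099. Answer: A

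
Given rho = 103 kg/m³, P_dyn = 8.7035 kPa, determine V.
Formula: P_{dyn} = \frac{1}{2} \rho V^2
Substituting knowns: 8.7035 = 0.5·103·V²/1000
Solving for V: V = √(2·(8.7035·1000)/103) = 13 m/s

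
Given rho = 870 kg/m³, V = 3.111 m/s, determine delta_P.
Formula: V = \sqrt{\frac{2 \Delta P}{\rho}}
Substituting knowns: 3.111 = √(2·(delta_P·1000)/870)
Solving for delta_P: delta_P = 3.111²·870/2/1000 = 4.21 kPa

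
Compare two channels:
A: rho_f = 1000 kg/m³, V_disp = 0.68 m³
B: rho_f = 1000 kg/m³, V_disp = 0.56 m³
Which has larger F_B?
F_B(A) = 6671 N, F_B(B) = 5494 N. Answer: A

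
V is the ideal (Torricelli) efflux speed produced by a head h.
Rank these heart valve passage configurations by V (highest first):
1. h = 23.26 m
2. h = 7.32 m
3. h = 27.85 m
Case 1: V = 21.36 m/s
Case 2: V = 11.98 m/s
Case 3: V = 23.38 m/s
Ranking (highest first): 3, 1, 2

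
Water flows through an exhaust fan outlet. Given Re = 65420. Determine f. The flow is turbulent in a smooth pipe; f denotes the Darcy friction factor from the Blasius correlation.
Formula: f = \frac{0.316}{Re^{0.25}}
f = 0.316/65420^0.25 = 0.01976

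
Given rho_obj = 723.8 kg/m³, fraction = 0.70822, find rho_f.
Formula: f_{sub} = \frac{\rho_{obj}}{\rho_f}
Substituting knowns: 0.70822 = 723.8/rho_f
Solving for rho_f: rho_f = 723.8/0.70822 = 1022 kg/m³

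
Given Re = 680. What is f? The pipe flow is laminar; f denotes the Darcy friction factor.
Formula: f = \frac{64}{Re}
f = 64/680 = 0.09412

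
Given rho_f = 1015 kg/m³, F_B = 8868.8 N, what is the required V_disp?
Formula: F_B = \rho_f g V_{disp}
Substituting knowns: 8868.8 = 1015·9.81·V_disp
Solving for V_disp: V_disp = 8868.8/(1015·9.81) = 0.8907 m³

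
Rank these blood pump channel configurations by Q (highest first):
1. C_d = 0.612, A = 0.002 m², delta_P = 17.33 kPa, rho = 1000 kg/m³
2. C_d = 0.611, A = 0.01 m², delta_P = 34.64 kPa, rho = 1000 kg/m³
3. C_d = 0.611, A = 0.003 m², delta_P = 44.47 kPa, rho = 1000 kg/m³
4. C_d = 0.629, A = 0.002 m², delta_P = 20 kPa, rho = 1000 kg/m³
Case 1: Q = 7.206 L/s
Case 2: Q = 50.86 L/s
Case 3: Q = 17.29 L/s
Case 4: Q = 7.956 L/s
Ranking (highest first): 2, 3, 4, 1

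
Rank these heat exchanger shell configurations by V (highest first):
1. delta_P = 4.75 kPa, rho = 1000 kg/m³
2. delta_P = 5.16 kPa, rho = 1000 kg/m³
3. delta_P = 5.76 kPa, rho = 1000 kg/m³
Case 1: V = 3.082 m/s
Case 2: V = 3.212 m/s
Case 3: V = 3.394 m/s
Ranking (highest first): 3, 2, 1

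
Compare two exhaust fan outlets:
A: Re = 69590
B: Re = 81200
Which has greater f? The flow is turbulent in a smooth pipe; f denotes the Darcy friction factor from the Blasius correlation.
f(A) = 0.01946, f(B) = 0.01872. Answer: A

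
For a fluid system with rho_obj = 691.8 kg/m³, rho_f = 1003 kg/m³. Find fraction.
Formula: f_{sub} = \frac{\rho_{obj}}{\rho_f}
fraction = 691.8/1003 = 0.6897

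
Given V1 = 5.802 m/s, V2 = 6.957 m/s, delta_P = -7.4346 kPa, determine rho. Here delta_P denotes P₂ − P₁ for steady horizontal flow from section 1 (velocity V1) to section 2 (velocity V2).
Formula: \Delta P = \frac{1}{2} \rho (V_1^2 - V_2^2)
Substituting knowns: -7.4346 = 0.5·rho·(5.802² − 6.957²)/1000
Solving for rho: rho = 2·(-7.4346·1000)/(5.802² − 6.957²) = 1009 kg/m³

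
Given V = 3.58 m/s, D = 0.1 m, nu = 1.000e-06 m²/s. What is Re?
Formula: Re = \frac{V D}{\nu}
Re = 3.58·0.1/1.000e-06 = 358000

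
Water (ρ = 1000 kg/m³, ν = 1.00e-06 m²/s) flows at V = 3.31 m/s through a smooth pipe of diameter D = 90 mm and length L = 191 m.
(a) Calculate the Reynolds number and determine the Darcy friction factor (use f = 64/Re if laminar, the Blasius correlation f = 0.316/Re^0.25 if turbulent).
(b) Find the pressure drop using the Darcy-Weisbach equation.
(a) Re = V·D/ν = 3.31·0.09/1.00e-06 = 297900 → turbulent (Re > 4000); f = 0.316/Re^0.25 = 0.316/297900^0.25 = 0.013526 (Blasius is strictly valid for Re ≲ 1e5; used here as the smooth-pipe estimate the problem specifies)
(b) Darcy-Weisbach: ΔP = f·(L/D)·½ρV²/1000 = 0.013526·(191/0.090)·½·1000·3.31²/1000 = 157.2 kPa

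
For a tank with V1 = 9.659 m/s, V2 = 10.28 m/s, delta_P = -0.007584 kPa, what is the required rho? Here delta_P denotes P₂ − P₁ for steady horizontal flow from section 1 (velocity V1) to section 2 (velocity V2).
Formula: \Delta P = \frac{1}{2} \rho (V_1^2 - V_2^2)
Substituting knowns: -0.007584 = 0.5·rho·(9.659² − 10.28²)/1000
Solving for rho: rho = 2·(-0.007584·1000)/(9.659² − 10.28²) = 1.225 kg/m³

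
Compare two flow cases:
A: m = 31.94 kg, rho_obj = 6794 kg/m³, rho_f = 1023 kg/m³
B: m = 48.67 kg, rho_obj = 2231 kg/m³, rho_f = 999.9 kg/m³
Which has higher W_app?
W_app(A) = 266.2 N, W_app(B) = 263.5 N. Answer: A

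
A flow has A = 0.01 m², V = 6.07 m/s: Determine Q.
Formula: Q = A V
Q = 0.01·6.07·1000 = 60.7 L/s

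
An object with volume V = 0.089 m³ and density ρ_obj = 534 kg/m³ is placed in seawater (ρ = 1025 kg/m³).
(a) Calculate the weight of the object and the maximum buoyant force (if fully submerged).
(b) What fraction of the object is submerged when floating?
(a) W=rho_obj*g*V=534*9.81*0.089=466.2 N; F_B(max)=rho*g*V=1025*9.81*0.089=894.9 N
(b) Floating fraction=rho_obj/rho=534/1025=0.521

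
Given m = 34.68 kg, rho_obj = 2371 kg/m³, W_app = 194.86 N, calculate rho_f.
Formula: W_{app} = mg\left(1 - \frac{\rho_f}{\rho_{obj}}\right)
Substituting knowns: 194.86 = 34.68·9.81·(1 − rho_f/2371)
Solving for rho_f: rho_f = 2371·(1 − 194.86/(34.68·9.81)) = 1013 kg/m³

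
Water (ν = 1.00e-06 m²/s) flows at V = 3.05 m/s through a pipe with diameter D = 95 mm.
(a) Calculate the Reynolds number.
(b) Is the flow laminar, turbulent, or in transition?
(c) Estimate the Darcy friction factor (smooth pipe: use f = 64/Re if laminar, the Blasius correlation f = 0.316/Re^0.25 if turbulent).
(a) Re = V·D/ν = 3.05·0.095/1.00e-06 = 289750
(b) Flow regime: turbulent (Re > 4000)
(c) Friction factor: f = 0.316/Re^0.25 = 0.316/289750^0.25 = 0.01362 (Blasius is strictly valid for Re ≲ 1e5; used here as the smooth-pipe estimate the problem specifies)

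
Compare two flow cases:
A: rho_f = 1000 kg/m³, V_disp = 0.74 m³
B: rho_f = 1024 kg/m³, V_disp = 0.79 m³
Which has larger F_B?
F_B(A) = 7259 N, F_B(B) = 7936 N. Answer: B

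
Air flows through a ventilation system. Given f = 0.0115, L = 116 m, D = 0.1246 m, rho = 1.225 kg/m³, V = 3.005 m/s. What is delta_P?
Formula: \Delta P = f \frac{L}{D} \frac{\rho V^2}{2}
delta_P = 0.0115·(116/0.1246)·0.5·1.225·3.005²/1000 = 0.05922 kPa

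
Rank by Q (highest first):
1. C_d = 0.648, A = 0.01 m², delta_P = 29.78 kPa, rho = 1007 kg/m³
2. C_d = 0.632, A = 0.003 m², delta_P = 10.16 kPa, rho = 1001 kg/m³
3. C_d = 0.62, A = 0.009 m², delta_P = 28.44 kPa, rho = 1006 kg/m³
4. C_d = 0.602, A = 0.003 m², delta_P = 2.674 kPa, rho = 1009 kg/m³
Case 1: Q = 49.84 L/s
Case 2: Q = 8.542 L/s
Case 3: Q = 41.96 L/s
Case 4: Q = 4.158 L/s
Ranking (highest first): 1, 3, 2, 4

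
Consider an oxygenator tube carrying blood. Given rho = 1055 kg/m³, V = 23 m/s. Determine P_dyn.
Formula: P_{dyn} = \frac{1}{2} \rho V^2
P_dyn = 0.5·1055·23²/1000 = 279 kPa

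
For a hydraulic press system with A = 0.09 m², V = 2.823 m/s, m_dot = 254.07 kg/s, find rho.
Formula: \dot{m} = \rho A V
Substituting knowns: 254.07 = rho·0.09·2.823
Solving for rho: rho = 254.07/(0.09·2.823) = 1000 kg/m³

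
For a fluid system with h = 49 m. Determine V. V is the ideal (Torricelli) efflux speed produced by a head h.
Formula: V = \sqrt{2 g h}
V = √(2·9.81·49) = 31.01 m/s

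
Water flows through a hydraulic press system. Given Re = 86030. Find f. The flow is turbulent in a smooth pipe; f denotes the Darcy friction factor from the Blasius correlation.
Formula: f = \frac{0.316}{Re^{0.25}}
f = 0.316/86030^0.25 = 0.01845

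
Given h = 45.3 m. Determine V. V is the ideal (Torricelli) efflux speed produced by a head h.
Formula: V = \sqrt{2 g h}
V = √(2·9.81·45.3) = 29.81 m/s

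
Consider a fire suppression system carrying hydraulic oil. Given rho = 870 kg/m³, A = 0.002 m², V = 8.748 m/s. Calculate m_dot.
Formula: \dot{m} = \rho A V
m_dot = 870·0.002·8.748 = 15.22 kg/s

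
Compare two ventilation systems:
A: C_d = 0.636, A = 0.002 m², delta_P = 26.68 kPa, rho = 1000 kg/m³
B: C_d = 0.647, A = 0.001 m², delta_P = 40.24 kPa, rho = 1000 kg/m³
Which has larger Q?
Q(A) = 9.292 L/s, Q(B) = 5.804 L/s. Answer: A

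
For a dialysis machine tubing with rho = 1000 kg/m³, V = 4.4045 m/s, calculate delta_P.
Formula: V = \sqrt{\frac{2 \Delta P}{\rho}}
Substituting knowns: 4.4045 = √(2·(delta_P·1000)/1000)
Solving for delta_P: delta_P = 4.4045²·1000/2/1000 = 9.7 kPa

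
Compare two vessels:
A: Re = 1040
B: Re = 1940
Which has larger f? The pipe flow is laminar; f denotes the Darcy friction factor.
f(A) = 0.06154, f(B) = 0.03299. Answer: A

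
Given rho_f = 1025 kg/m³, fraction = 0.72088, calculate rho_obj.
Formula: f_{sub} = \frac{\rho_{obj}}{\rho_f}
Substituting knowns: 0.72088 = rho_obj/1025
Solving for rho_obj: rho_obj = 0.72088·1025 = 738.9 kg/m³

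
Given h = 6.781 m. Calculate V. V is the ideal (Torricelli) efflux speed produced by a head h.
Formula: V = \sqrt{2 g h}
V = √(2·9.81·6.781) = 11.53 m/s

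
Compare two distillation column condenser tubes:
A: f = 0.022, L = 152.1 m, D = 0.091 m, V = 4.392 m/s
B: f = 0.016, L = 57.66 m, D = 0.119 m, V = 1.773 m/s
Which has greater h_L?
h_L(A) = 36.15 m, h_L(B) = 1.242 m. Answer: A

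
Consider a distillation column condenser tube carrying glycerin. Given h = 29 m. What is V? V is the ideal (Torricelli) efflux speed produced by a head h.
Formula: V = \sqrt{2 g h}
V = √(2·9.81·29) = 23.85 m/s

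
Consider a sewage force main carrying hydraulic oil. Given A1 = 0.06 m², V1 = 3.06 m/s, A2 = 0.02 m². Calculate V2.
Formula: V_2 = \frac{A_1 V_1}{A_2}
V2 = 0.06·3.06/0.02 = 9.18 m/s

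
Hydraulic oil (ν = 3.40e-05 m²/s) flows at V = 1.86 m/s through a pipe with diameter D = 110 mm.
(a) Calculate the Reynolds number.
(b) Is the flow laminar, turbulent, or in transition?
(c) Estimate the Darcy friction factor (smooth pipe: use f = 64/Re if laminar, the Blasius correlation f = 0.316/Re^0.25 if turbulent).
(a) Re = V·D/ν = 1.86·0.11/3.40e-05 = 6017.6
(b) Flow regime: turbulent (Re > 4000)
(c) Friction factor: f = 0.316/Re^0.25 = 0.316/6017.6^0.25 = 0.03588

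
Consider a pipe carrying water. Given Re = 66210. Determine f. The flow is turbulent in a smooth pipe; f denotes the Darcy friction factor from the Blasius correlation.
Formula: f = \frac{0.316}{Re^{0.25}}
f = 0.316/66210^0.25 = 0.0197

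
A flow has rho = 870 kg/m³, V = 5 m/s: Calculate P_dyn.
Formula: P_{dyn} = \frac{1}{2} \rho V^2
P_dyn = 0.5·870·5²/1000 = 10.88 kPa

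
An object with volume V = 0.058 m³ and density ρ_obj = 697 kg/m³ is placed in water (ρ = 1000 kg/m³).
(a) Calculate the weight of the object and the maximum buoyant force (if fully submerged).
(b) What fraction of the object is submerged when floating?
(a) W=rho_obj*g*V=697*9.81*0.058=396.6 N; F_B(max)=rho*g*V=1000*9.81*0.058=569.0 N
(b) Floating fraction=rho_obj/rho=697/1000=0.697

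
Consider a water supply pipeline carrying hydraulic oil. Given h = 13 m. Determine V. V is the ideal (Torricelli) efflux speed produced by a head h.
Formula: V = \sqrt{2 g h}
V = √(2·9.81·13) = 15.97 m/s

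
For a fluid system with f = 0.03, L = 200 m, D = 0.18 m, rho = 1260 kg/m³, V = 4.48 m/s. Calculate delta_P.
Formula: \Delta P = f \frac{L}{D} \frac{\rho V^2}{2}
delta_P = 0.03·(200/0.18)·0.5·1260·4.48²/1000 = 421.5 kPa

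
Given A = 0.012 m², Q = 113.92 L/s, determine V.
Formula: Q = A V
Substituting knowns: 113.92 = 0.012·V·1000
Solving for V: V = (113.92/1000)/0.012 = 9.493 m/s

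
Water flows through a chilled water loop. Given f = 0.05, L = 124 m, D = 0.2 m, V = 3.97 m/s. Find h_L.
Formula: h_L = f \frac{L}{D} \frac{V^2}{2g}
h_L = 0.05·(124/0.2)·3.97²/(2·9.81) = 24.9 m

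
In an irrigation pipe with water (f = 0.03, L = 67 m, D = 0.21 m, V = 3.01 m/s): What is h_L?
Formula: h_L = f \frac{L}{D} \frac{V^2}{2g}
h_L = 0.03·(67/0.21)·3.01²/(2·9.81) = 4.42 m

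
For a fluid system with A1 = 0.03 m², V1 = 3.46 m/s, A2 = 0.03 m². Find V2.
Formula: V_2 = \frac{A_1 V_1}{A_2}
V2 = 0.03·3.46/0.03 = 3.46 m/s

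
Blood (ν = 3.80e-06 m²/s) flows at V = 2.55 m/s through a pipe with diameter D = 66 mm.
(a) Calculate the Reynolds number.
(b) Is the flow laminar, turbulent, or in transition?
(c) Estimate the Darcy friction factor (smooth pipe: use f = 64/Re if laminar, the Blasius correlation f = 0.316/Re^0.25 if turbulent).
(a) Re = V·D/ν = 2.55·0.066/3.80e-06 = 44289
(b) Flow regime: turbulent (Re > 4000)
(c) Friction factor: f = 0.316/Re^0.25 = 0.316/44289^0.25 = 0.02178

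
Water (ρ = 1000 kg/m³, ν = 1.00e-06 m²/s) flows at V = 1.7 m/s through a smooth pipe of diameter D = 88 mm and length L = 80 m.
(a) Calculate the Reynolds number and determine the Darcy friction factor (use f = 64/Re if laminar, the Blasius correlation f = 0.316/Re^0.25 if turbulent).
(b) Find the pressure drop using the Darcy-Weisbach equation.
(a) Re = V·D/ν = 1.7·0.088/1.00e-06 = 149600 → turbulent (Re > 4000); f = 0.316/Re^0.25 = 0.316/149600^0.25 = 0.016068 (Blasius is strictly valid for Re ≲ 1e5; used here as the smooth-pipe estimate the problem specifies)
(b) Darcy-Weisbach: ΔP = f·(L/D)·½ρV²/1000 = 0.016068·(80/0.088)·½·1000·1.7²/1000 = 21.11 kPa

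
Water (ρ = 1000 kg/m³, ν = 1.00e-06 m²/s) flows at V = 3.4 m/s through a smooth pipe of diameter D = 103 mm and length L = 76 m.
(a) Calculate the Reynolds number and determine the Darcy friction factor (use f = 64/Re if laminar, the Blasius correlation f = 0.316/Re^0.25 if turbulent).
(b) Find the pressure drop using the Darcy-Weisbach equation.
(a) Re = V·D/ν = 3.4·0.103/1.00e-06 = 350200 → turbulent (Re > 4000); f = 0.316/Re^0.25 = 0.316/350200^0.25 = 0.01299 (Blasius is strictly valid for Re ≲ 1e5; used here as the smooth-pipe estimate the problem specifies)
(b) Darcy-Weisbach: ΔP = f·(L/D)·½ρV²/1000 = 0.01299·(76/0.103)·½·1000·3.4²/1000 = 55.4 kPa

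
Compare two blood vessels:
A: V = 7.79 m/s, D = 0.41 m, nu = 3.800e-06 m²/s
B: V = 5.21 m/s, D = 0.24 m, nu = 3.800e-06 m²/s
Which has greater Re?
Re(A) = 840500, Re(B) = 329053. Answer: A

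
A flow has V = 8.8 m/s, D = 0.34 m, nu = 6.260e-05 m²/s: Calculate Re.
Formula: Re = \frac{V D}{\nu}
Re = 8.8·0.34/6.260e-05 = 47796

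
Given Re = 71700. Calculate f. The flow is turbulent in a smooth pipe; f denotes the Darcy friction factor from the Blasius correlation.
Formula: f = \frac{0.316}{Re^{0.25}}
f = 0.316/71700^0.25 = 0.01931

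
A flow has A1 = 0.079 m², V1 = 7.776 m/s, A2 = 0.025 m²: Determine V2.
Formula: V_2 = \frac{A_1 V_1}{A_2}
V2 = 0.079·7.776/0.025 = 24.57 m/s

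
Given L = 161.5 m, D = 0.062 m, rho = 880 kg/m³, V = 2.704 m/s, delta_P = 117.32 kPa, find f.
Formula: \Delta P = f \frac{L}{D} \frac{\rho V^2}{2}
Substituting knowns: 117.32 = f·(161.5/0.062)·0.5·880·2.704²/1000
Solving for f: f = (117.32·1000)/((161.5/0.062)·0.5·880·2.704²) = 0.014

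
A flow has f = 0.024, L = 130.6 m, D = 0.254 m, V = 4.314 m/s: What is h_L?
Formula: h_L = f \frac{L}{D} \frac{V^2}{2g}
h_L = 0.024·(130.6/0.254)·4.314²/(2·9.81) = 11.71 m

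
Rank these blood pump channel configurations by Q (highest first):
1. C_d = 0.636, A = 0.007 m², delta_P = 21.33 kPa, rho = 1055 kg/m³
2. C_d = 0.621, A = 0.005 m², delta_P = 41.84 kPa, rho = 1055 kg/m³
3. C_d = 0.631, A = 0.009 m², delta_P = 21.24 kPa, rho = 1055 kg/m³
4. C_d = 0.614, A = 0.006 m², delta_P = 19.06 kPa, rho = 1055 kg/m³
Case 1: Q = 28.31 L/s
Case 2: Q = 27.65 L/s
Case 3: Q = 36.04 L/s
Case 4: Q = 22.14 L/s
Ranking (highest first): 3, 1, 2, 4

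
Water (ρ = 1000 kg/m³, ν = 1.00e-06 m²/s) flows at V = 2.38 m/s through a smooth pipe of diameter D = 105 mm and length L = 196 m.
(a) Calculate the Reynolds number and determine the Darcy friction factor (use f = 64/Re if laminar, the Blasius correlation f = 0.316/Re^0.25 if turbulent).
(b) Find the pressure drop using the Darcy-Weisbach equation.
(a) Re = V·D/ν = 2.38·0.105/1.00e-06 = 249900 → turbulent (Re > 4000); f = 0.316/Re^0.25 = 0.316/249900^0.25 = 0.014133 (Blasius is strictly valid for Re ≲ 1e5; used here as the smooth-pipe estimate the problem specifies)
(b) Darcy-Weisbach: ΔP = f·(L/D)·½ρV²/1000 = 0.014133·(196/0.105)·½·1000·2.38²/1000 = 74.72 kPa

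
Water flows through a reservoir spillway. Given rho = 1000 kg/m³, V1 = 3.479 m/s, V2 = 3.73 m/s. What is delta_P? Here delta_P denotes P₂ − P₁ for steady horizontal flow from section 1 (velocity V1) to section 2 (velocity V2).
Formula: \Delta P = \frac{1}{2} \rho (V_1^2 - V_2^2)
delta_P = 0.5·1000·(3.479² − 3.73²)/1000 = -0.9047 kPa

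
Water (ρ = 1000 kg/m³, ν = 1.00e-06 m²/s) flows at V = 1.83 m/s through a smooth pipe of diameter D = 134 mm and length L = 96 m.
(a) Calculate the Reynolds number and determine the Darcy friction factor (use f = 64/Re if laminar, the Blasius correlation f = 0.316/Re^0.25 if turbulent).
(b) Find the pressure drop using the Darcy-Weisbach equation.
(a) Re = V·D/ν = 1.83·0.134/1.00e-06 = 245220 → turbulent (Re > 4000); f = 0.316/Re^0.25 = 0.316/245220^0.25 = 0.0142 (Blasius is strictly valid for Re ≲ 1e5; used here as the smooth-pipe estimate the problem specifies)
(b) Darcy-Weisbach: ΔP = f·(L/D)·½ρV²/1000 = 0.0142·(96/0.134)·½·1000·1.83²/1000 = 17.03 kPa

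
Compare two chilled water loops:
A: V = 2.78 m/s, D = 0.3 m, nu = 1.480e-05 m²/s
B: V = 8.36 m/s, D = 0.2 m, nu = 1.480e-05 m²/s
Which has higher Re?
Re(A) = 56351, Re(B) = 112973. Answer: B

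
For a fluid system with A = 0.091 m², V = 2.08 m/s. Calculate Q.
Formula: Q = A V
Q = 0.091·2.08·1000 = 189.3 L/s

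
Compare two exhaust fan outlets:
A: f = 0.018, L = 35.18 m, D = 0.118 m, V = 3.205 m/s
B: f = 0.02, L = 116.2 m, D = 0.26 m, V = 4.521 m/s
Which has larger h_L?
h_L(A) = 2.81 m, h_L(B) = 9.312 m. Answer: B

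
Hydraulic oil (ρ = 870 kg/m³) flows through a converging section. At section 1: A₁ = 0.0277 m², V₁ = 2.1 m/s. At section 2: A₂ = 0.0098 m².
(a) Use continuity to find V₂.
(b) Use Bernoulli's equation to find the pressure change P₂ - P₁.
(a) Continuity: A₁V₁=A₂V₂ -> V₂=A₁V₁/A₂=0.0277*2.1/0.0098=5.94 m/s
(b) Bernoulli: P₂-P₁=0.5*rho*(V₁^2-V₂^2)/1000=0.5*870*(2.1^2-5.94^2)/1000=-13.43 kPa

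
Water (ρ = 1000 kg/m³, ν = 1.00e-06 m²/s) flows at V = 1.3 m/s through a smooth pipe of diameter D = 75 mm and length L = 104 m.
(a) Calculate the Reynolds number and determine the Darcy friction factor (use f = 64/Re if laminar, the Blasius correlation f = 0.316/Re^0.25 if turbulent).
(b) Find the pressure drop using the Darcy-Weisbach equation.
(a) Re = V·D/ν = 1.3·0.075/1.00e-06 = 97500 → turbulent (Re > 4000); f = 0.316/Re^0.25 = 0.316/97500^0.25 = 0.017883
(b) Darcy-Weisbach: ΔP = f·(L/D)·½ρV²/1000 = 0.017883·(104/0.075)·½·1000·1.3²/1000 = 20.95 kPa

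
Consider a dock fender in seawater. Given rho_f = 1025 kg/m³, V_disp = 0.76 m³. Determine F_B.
Formula: F_B = \rho_f g V_{disp}
F_B = 1025·9.81·0.76 = 7642 N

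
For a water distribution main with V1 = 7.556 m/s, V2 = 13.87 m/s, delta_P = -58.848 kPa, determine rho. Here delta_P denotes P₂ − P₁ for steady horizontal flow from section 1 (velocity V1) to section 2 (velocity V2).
Formula: \Delta P = \frac{1}{2} \rho (V_1^2 - V_2^2)
Substituting knowns: -58.848 = 0.5·rho·(7.556² − 13.87²)/1000
Solving for rho: rho = 2·(-58.848·1000)/(7.556² − 13.87²) = 870 kg/m³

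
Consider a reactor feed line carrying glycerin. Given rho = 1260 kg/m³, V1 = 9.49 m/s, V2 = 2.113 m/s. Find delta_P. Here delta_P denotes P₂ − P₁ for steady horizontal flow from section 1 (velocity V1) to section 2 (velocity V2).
Formula: \Delta P = \frac{1}{2} \rho (V_1^2 - V_2^2)
delta_P = 0.5·1260·(9.49² − 2.113²)/1000 = 53.93 kPa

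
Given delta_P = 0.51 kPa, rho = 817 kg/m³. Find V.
Formula: V = \sqrt{\frac{2 \Delta P}{\rho}}
V = √(2·(0.51·1000)/817) = 1.117 m/s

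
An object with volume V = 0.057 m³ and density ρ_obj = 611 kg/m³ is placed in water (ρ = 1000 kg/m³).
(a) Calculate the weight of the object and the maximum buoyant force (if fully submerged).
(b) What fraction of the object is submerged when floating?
(a) W=rho_obj*g*V=611*9.81*0.057=341.7 N; F_B(max)=rho*g*V=1000*9.81*0.057=559.2 N
(b) Floating fraction=rho_obj/rho=611/1000=0.611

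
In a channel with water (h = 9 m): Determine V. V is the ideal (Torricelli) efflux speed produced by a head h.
Formula: V = \sqrt{2 g h}
V = √(2·9.81·9) = 13.29 m/s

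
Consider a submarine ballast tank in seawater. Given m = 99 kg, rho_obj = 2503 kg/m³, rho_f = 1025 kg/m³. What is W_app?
Formula: W_{app} = mg\left(1 - \frac{\rho_f}{\rho_{obj}}\right)
W_app = 99·9.81·(1 − 1025/2503) = 573.5 N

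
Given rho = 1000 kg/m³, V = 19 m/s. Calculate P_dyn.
Formula: P_{dyn} = \frac{1}{2} \rho V^2
P_dyn = 0.5·1000·19²/1000 = 180.5 kPa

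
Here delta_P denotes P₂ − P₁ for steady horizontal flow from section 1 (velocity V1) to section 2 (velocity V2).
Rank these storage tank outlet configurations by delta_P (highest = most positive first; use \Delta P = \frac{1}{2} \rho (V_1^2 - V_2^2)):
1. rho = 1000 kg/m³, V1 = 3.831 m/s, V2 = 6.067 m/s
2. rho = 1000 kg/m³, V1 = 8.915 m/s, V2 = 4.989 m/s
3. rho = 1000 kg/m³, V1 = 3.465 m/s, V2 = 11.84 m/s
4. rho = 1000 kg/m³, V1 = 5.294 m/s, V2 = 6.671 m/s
Case 1: delta_P = -11.07 kPa
Case 2: delta_P = 27.29 kPa
Case 3: delta_P = -64.09 kPa
Case 4: delta_P = -8.238 kPa
Ranking (highest first): 2, 4, 1, 3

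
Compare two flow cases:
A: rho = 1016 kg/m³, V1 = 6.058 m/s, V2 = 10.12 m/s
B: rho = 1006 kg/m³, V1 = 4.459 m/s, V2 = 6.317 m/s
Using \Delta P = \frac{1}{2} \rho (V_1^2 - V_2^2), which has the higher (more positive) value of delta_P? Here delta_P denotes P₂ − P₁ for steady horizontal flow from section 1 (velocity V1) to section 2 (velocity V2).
delta_P(A) = -33.38 kPa, delta_P(B) = -10.07 kPa. Answer: B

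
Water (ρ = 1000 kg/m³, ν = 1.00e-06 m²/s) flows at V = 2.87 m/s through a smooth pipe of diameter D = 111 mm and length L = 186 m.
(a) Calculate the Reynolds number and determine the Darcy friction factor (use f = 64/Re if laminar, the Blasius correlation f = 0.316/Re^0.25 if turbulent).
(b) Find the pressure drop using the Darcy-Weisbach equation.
(a) Re = V·D/ν = 2.87·0.111/1.00e-06 = 318570 → turbulent (Re > 4000); f = 0.316/Re^0.25 = 0.316/318570^0.25 = 0.013301 (Blasius is strictly valid for Re ≲ 1e5; used here as the smooth-pipe estimate the problem specifies)
(b) Darcy-Weisbach: ΔP = f·(L/D)·½ρV²/1000 = 0.013301·(186/0.111)·½·1000·2.87²/1000 = 91.79 kPa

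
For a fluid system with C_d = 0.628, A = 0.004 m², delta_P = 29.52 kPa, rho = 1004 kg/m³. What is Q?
Formula: Q = C_d A \sqrt{\frac{2 \Delta P}{\rho}}
Q = 0.628·0.004·√(2·(29.52·1000)/1004)·1000 = 19.26 L/s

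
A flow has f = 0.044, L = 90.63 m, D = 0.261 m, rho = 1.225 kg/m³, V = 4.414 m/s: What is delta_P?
Formula: \Delta P = f \frac{L}{D} \frac{\rho V^2}{2}
delta_P = 0.044·(90.63/0.261)·0.5·1.225·4.414²/1000 = 0.1823 kPa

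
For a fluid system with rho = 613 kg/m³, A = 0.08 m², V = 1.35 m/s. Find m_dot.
Formula: \dot{m} = \rho A V
m_dot = 613·0.08·1.35 = 66.2 kg/s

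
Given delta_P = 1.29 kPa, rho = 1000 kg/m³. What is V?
Formula: V = \sqrt{\frac{2 \Delta P}{\rho}}
V = √(2·(1.29·1000)/1000) = 1.606 m/s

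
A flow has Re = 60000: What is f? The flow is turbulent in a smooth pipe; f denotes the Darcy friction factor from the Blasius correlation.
Formula: f = \frac{0.316}{Re^{0.25}}
f = 0.316/60000^0.25 = 0.02019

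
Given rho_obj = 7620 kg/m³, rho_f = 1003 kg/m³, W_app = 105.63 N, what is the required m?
Formula: W_{app} = mg\left(1 - \frac{\rho_f}{\rho_{obj}}\right)
Substituting knowns: 105.63 = m·9.81·(1 − 1003/7620)
Solving for m: m = 105.63/(9.81·(1 − 1003/7620)) = 12.4 kg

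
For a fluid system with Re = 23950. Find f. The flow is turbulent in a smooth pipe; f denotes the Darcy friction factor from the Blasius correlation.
Formula: f = \frac{0.316}{Re^{0.25}}
f = 0.316/23950^0.25 = 0.0254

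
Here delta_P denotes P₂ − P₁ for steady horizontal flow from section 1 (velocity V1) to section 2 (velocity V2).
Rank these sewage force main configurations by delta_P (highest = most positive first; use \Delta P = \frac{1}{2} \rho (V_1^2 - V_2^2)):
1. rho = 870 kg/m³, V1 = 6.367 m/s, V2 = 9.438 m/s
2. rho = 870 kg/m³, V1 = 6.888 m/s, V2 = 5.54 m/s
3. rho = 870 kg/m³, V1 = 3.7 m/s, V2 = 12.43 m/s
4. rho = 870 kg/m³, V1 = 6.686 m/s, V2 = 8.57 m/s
Case 1: delta_P = -21.11 kPa
Case 2: delta_P = 7.288 kPa
Case 3: delta_P = -61.25 kPa
Case 4: delta_P = -12.5 kPa
Ranking (highest first): 2, 4, 1, 3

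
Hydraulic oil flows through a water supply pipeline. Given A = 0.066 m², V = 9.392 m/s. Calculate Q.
Formula: Q = A V
Q = 0.066·9.392·1000 = 619.9 L/s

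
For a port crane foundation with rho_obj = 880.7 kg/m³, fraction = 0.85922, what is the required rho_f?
Formula: f_{sub} = \frac{\rho_{obj}}{\rho_f}
Substituting knowns: 0.85922 = 880.7/rho_f
Solving for rho_f: rho_f = 880.7/0.85922 = 1025 kg/m³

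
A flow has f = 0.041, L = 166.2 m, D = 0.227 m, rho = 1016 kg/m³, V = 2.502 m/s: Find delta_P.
Formula: \Delta P = f \frac{L}{D} \frac{\rho V^2}{2}
delta_P = 0.041·(166.2/0.227)·0.5·1016·2.502²/1000 = 95.46 kPa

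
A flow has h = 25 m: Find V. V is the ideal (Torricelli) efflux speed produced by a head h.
Formula: V = \sqrt{2 g h}
V = √(2·9.81·25) = 22.15 m/s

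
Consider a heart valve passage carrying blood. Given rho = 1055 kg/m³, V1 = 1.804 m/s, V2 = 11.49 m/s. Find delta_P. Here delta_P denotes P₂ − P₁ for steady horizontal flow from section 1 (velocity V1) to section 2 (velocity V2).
Formula: \Delta P = \frac{1}{2} \rho (V_1^2 - V_2^2)
delta_P = 0.5·1055·(1.804² − 11.49²)/1000 = -67.92 kPa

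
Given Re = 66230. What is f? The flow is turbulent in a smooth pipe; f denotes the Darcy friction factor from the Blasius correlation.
Formula: f = \frac{0.316}{Re^{0.25}}
f = 0.316/66230^0.25 = 0.0197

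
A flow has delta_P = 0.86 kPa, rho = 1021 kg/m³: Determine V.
Formula: V = \sqrt{\frac{2 \Delta P}{\rho}}
V = √(2·(0.86·1000)/1021) = 1.298 m/s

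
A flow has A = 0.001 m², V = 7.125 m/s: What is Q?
Formula: Q = A V
Q = 0.001·7.125·1000 = 7.125 L/s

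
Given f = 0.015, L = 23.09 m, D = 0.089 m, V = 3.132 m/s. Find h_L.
Formula: h_L = f \frac{L}{D} \frac{V^2}{2g}
h_L = 0.015·(23.09/0.089)·3.132²/(2·9.81) = 1.946 m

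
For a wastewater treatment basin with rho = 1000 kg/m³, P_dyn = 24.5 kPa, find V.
Formula: P_{dyn} = \frac{1}{2} \rho V^2
Substituting knowns: 24.5 = 0.5·1000·V²/1000
Solving for V: V = √(2·(24.5·1000)/1000) = 7 m/s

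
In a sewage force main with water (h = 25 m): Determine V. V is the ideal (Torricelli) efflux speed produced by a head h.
Formula: V = \sqrt{2 g h}
V = √(2·9.81·25) = 22.15 m/s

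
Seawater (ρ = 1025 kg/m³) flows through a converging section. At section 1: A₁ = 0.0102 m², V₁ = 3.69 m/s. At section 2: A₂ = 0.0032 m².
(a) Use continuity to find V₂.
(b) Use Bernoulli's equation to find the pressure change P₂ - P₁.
(a) Continuity: A₁V₁=A₂V₂ -> V₂=A₁V₁/A₂=0.0102*3.69/0.0032=11.76 m/s
(b) Bernoulli: P₂-P₁=0.5*rho*(V₁^2-V₂^2)/1000=0.5*1025*(3.69^2-11.76^2)/1000=-63.9 kPa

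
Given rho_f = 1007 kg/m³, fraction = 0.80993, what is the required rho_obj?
Formula: f_{sub} = \frac{\rho_{obj}}{\rho_f}
Substituting knowns: 0.80993 = rho_obj/1007
Solving for rho_obj: rho_obj = 0.80993·1007 = 815.6 kg/m³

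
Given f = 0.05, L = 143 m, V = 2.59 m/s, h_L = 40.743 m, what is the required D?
Formula: h_L = f \frac{L}{D} \frac{V^2}{2g}
Substituting knowns: 40.743 = 0.05·(143/D)·2.59²/(2·9.81)
Solving for D: D = 0.05·143·2.59²/(2·9.81·40.743) = 0.06 m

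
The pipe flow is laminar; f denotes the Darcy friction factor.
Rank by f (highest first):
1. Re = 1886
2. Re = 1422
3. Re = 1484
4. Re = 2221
Case 1: f = 0.03393
Case 2: f = 0.04501
Case 3: f = 0.04313
Case 4: f = 0.02882
Ranking (highest first): 2, 3, 1, 4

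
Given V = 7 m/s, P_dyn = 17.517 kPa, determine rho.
Formula: P_{dyn} = \frac{1}{2} \rho V^2
Substituting knowns: 17.517 = 0.5·rho·7²/1000
Solving for rho: rho = 2·(17.517·1000)/7² = 715 kg/m³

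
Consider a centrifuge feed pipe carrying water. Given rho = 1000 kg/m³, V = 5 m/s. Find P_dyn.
Formula: P_{dyn} = \frac{1}{2} \rho V^2
P_dyn = 0.5·1000·5²/1000 = 12.5 kPa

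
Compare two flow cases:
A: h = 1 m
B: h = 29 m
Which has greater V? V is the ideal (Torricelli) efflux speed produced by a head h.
V(A) = 4.429 m/s, V(B) = 23.85 m/s. Answer: B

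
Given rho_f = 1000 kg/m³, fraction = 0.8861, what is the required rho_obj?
Formula: f_{sub} = \frac{\rho_{obj}}{\rho_f}
Substituting knowns: 0.8861 = rho_obj/1000
Solving for rho_obj: rho_obj = 0.8861·1000 = 886.1 kg/m³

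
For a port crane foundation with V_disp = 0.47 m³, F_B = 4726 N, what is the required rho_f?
Formula: F_B = \rho_f g V_{disp}
Substituting knowns: 4726 = rho_f·9.81·0.47
Solving for rho_f: rho_f = 4726/(9.81·0.47) = 1025 kg/m³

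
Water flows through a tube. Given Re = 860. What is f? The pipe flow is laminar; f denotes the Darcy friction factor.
Formula: f = \frac{64}{Re}
f = 64/860 = 0.07442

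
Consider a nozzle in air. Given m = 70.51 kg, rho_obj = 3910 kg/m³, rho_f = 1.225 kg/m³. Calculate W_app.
Formula: W_{app} = mg\left(1 - \frac{\rho_f}{\rho_{obj}}\right)
W_app = 70.51·9.81·(1 − 1.225/3910) = 691.5 N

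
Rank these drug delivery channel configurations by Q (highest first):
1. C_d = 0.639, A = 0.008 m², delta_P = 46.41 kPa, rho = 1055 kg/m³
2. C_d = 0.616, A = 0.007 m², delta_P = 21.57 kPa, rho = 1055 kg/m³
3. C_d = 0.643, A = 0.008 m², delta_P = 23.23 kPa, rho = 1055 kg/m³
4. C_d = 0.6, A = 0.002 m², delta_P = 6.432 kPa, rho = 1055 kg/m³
Case 1: Q = 47.95 L/s
Case 2: Q = 27.57 L/s
Case 3: Q = 34.14 L/s
Case 4: Q = 4.19 L/s
Ranking (highest first): 1, 3, 2, 4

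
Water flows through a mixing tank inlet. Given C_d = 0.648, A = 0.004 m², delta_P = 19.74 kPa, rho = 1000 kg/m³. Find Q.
Formula: Q = C_d A \sqrt{\frac{2 \Delta P}{\rho}}
Q = 0.648·0.004·√(2·(19.74·1000)/1000)·1000 = 16.29 L/s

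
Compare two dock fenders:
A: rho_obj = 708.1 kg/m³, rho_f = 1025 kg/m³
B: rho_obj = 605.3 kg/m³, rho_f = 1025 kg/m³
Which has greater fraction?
fraction(A) = 0.6908, fraction(B) = 0.5905. Answer: A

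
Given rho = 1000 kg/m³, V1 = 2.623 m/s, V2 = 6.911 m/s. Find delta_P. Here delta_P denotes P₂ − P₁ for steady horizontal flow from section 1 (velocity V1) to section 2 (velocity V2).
Formula: \Delta P = \frac{1}{2} \rho (V_1^2 - V_2^2)
delta_P = 0.5·1000·(2.623² − 6.911²)/1000 = -20.44 kPa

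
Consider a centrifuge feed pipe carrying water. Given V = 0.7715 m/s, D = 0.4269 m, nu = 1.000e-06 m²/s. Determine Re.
Formula: Re = \frac{V D}{\nu}
Re = 0.7715·0.4269/1.000e-06 = 329353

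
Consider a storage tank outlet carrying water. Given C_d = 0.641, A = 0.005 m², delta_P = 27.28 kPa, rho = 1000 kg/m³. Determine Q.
Formula: Q = C_d A \sqrt{\frac{2 \Delta P}{\rho}}
Q = 0.641·0.005·√(2·(27.28·1000)/1000)·1000 = 23.67 L/s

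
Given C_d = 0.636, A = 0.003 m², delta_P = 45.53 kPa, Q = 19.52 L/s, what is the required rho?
Formula: Q = C_d A \sqrt{\frac{2 \Delta P}{\rho}}
Substituting knowns: 19.52 = 0.636·0.003·√(2·(45.53·1000)/rho)·1000
Solving for rho: rho = 2·(45.53·1000)/((19.52/1000)/(0.636·0.003))² = 870 kg/m³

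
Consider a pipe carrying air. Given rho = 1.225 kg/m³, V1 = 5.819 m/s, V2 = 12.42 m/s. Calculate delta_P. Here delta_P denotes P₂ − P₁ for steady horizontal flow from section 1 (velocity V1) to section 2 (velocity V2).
Formula: \Delta P = \frac{1}{2} \rho (V_1^2 - V_2^2)
delta_P = 0.5·1.225·(5.819² − 12.42²)/1000 = -0.07374 kPa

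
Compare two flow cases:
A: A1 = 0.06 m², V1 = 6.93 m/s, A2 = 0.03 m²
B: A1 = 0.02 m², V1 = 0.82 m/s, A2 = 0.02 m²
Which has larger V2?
V2(A) = 13.86 m/s, V2(B) = 0.82 m/s. Answer: A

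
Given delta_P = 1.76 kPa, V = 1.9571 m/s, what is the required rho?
Formula: V = \sqrt{\frac{2 \Delta P}{\rho}}
Substituting knowns: 1.9571 = √(2·(1.76·1000)/rho)
Solving for rho: rho = 2·(1.76·1000)/1.9571² = 919 kg/m³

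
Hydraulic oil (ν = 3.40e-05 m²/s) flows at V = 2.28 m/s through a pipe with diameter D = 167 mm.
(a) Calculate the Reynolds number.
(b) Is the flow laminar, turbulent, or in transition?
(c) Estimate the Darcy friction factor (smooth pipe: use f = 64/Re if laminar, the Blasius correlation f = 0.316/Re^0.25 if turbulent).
(a) Re = V·D/ν = 2.28·0.167/3.40e-05 = 11199
(b) Flow regime: turbulent (Re > 4000)
(c) Friction factor: f = 0.316/Re^0.25 = 0.316/11199^0.25 = 0.03072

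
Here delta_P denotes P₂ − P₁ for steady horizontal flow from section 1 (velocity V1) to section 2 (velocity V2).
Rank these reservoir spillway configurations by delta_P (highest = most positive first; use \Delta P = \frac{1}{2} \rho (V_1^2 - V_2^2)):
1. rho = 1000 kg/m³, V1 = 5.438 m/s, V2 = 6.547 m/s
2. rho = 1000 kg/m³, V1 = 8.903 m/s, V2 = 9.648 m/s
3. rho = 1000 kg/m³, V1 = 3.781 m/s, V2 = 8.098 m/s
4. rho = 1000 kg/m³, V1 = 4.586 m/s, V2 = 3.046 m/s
Case 1: delta_P = -6.646 kPa
Case 2: delta_P = -6.91 kPa
Case 3: delta_P = -25.64 kPa
Case 4: delta_P = 5.877 kPa
Ranking (highest first): 4, 1, 2, 3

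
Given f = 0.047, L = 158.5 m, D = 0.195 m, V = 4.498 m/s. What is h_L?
Formula: h_L = f \frac{L}{D} \frac{V^2}{2g}
h_L = 0.047·(158.5/0.195)·4.498²/(2·9.81) = 39.39 m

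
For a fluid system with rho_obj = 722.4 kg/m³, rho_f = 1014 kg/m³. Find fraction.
Formula: f_{sub} = \frac{\rho_{obj}}{\rho_f}
fraction = 722.4/1014 = 0.7124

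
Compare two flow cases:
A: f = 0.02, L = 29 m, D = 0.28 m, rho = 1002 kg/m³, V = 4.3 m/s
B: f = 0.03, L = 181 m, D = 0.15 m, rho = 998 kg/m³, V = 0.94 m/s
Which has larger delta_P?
delta_P(A) = 19.19 kPa, delta_P(B) = 15.96 kPa. Answer: A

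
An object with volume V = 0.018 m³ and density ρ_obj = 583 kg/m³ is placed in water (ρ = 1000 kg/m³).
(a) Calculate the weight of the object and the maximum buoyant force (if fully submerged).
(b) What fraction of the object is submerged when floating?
(a) W=rho_obj*g*V=583*9.81*0.018=102.9 N; F_B(max)=rho*g*V=1000*9.81*0.018=176.6 N
(b) Floating fraction=rho_obj/rho=583/1000=0.583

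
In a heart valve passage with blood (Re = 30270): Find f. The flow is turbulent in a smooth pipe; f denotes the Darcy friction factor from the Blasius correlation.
Formula: f = \frac{0.316}{Re^{0.25}}
f = 0.316/30270^0.25 = 0.02396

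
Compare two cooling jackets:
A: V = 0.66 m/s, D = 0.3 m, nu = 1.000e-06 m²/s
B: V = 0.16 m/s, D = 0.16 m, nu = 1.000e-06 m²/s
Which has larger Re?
Re(A) = 198000, Re(B) = 25600. Answer: A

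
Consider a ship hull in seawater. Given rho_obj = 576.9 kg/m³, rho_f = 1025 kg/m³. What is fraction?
Formula: f_{sub} = \frac{\rho_{obj}}{\rho_f}
fraction = 576.9/1025 = 0.5628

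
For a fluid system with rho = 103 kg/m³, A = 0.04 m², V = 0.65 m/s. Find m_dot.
Formula: \dot{m} = \rho A V
m_dot = 103·0.04·0.65 = 2.678 kg/s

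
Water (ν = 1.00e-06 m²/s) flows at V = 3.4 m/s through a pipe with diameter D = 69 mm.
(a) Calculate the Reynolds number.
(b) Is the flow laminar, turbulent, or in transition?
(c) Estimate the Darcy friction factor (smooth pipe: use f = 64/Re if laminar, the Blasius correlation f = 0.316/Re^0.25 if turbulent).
(a) Re = V·D/ν = 3.4·0.069/1.00e-06 = 234600
(b) Flow regime: turbulent (Re > 4000)
(c) Friction factor: f = 0.316/Re^0.25 = 0.316/234600^0.25 = 0.01436 (Blasius is strictly valid for Re ≲ 1e5; used here as the smooth-pipe estimate the problem specifies)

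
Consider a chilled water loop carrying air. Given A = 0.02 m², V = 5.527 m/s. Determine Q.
Formula: Q = A V
Q = 0.02·5.527·1000 = 110.5 L/s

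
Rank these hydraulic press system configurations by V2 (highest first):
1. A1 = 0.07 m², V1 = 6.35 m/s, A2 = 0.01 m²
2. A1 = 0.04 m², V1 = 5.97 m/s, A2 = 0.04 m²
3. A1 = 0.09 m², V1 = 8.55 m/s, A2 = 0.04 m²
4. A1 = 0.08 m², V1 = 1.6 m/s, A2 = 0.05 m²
Case 1: V2 = 44.45 m/s
Case 2: V2 = 5.97 m/s
Case 3: V2 = 19.24 m/s
Case 4: V2 = 2.56 m/s
Ranking (highest first): 1, 3, 2, 4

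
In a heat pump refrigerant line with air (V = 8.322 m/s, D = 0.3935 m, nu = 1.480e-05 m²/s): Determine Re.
Formula: Re = \frac{V D}{\nu}
Re = 8.322·0.3935/1.480e-05 = 221264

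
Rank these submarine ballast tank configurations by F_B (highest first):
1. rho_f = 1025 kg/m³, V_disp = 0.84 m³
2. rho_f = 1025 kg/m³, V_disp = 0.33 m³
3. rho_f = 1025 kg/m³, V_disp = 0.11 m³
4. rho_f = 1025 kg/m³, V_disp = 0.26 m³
Case 1: F_B = 8446 N
Case 2: F_B = 3318 N
Case 3: F_B = 1106 N
Case 4: F_B = 2614 N
Ranking (highest first): 1, 2, 4, 3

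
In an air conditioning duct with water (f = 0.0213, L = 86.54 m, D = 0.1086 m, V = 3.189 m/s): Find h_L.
Formula: h_L = f \frac{L}{D} \frac{V^2}{2g}
h_L = 0.0213·(86.54/0.1086)·3.189²/(2·9.81) = 8.798 m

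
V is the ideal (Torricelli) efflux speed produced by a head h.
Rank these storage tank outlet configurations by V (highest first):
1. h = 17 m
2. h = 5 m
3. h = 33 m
Case 1: V = 18.26 m/s
Case 2: V = 9.905 m/s
Case 3: V = 25.45 m/s
Ranking (highest first): 3, 1, 2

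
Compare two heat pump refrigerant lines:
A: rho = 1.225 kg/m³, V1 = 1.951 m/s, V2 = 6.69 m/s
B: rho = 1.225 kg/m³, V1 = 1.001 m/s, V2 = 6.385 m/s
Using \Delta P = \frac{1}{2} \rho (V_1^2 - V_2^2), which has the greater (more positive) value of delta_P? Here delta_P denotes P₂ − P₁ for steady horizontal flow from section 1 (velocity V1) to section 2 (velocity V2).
delta_P(A) = -0.02508 kPa, delta_P(B) = -0.02436 kPa. Answer: B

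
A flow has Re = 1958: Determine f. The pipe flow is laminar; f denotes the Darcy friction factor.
Formula: f = \frac{64}{Re}
f = 64/1958 = 0.03269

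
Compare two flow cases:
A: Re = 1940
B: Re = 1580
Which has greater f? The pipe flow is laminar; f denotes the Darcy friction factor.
f(A) = 0.03299, f(B) = 0.04051. Answer: B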